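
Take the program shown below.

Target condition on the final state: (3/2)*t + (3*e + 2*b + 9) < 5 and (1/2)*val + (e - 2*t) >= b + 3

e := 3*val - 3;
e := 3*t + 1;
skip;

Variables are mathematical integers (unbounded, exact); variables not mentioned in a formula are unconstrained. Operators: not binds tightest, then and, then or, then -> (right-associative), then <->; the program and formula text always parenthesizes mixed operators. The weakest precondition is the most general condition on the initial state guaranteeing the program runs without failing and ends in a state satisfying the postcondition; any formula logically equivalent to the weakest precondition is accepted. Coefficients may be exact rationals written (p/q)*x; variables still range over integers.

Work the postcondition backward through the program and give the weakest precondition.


Working backward. After the program, the postcondition (3/2)*t + (3*e + 2*b + 9) < 5 and (1/2)*val + (e - 2*t) >= b + 3 must hold; in canonical form it is 2*b + 3*e + (3/2)*t < -4 and e + (1/2)*val >= b + 2*t + 3.
Before skip: 2*b + 3*e + (3/2)*t < -4 and e + (1/2)*val >= b + 2*t + 3
Before e := 3*t + 1: 2*b + (21/2)*t < -7 and t + (1/2)*val >= b + 2
Before e := 3*val - 3: 2*b + (21/2)*t < -7 and t + (1/2)*val >= b + 2
Answer: WP = 2*b + (21/2)*t < -7 and t + (1/2)*val >= b + 2


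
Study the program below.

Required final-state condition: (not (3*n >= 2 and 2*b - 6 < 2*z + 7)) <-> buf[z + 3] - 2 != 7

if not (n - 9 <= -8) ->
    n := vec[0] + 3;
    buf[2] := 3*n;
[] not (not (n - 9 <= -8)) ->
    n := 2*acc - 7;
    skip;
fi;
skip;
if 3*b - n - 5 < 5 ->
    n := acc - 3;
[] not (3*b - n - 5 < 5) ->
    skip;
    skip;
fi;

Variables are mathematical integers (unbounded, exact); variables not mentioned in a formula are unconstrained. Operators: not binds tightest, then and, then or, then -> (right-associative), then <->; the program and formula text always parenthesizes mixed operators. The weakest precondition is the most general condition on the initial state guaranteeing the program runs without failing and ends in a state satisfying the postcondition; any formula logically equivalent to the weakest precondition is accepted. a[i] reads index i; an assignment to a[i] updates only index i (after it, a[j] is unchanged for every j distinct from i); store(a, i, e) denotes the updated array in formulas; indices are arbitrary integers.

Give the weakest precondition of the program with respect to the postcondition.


Working backward. After the program, the postcondition (not (3*n >= 2 and 2*b - 6 < 2*z + 7)) <-> buf[z + 3] - 2 != 7 must hold; in canonical form it is (not (3*n >= 2 and 2*b < 2*z + 13)) <-> buf[z + 3] != 9.
Then branch requires (not (3*acc >= 11 and 2*b < 2*z + 13)) <-> buf[z + 3] != 9; else branch requires (not (3*n >= 2 and 2*b < 2*z + 13)) <-> buf[z + 3] != 9.
Before the if: (3*b < n + 10 -> ((not (3*acc >= 11 and 2*b < 2*z + 13)) <-> buf[z + 3] != 9)) and ((not (3*b < n + 10)) -> ((not (3*n >= 2 and 2*b < 2*z + 13)) <-> buf[z + 3] != 9))
Before skip: (3*b < n + 10 -> ((not (3*acc >= 11 and 2*b < 2*z + 13)) <-> buf[z + 3] != 9)) and ((not (3*b < n + 10)) -> ((not (3*n >= 2 and 2*b < 2*z + 13)) <-> buf[z + 3] != 9))
Then branch requires (3*b < vec[0] + 13 -> ((not (3*acc >= 11 and 2*b < 2*z + 13)) <-> store(buf, 2, 3*vec[0] + 9)[z + 3] != 9)) and ((not (3*b < vec[0] + 13)) -> ((not (3*vec[0] >= -7 and 2*b < 2*z + 13)) <-> store(buf, 2, 3*vec[0] + 9)[z + 3] != 9)); else branch requires (3*b < 2*acc + 3 -> ((not (3*acc >= 11 and 2*b < 2*z + 13)) <-> buf[z + 3] != 9)) and ((not (3*b < 2*acc + 3)) -> ((not (6*acc >= 23 and 2*b < 2*z + 13)) <-> buf[z + 3] != 9)).
Before the if: ((not (n <= 1)) -> ((3*b < vec[0] + 13 -> ((not (3*acc >= 11 and 2*b < 2*z + 13)) <-> store(buf, 2, 3*vec[0] + 9)[z + 3] != 9)) and ((not (3*b < vec[0] + 13)) -> ((not (3*vec[0] >= -7 and 2*b < 2*z + 13)) <-> store(buf, 2, 3*vec[0] + 9)[z + 3] != 9)))) and (n <= 1 -> ((3*b < 2*acc + 3 -> ((not (3*acc >= 11 and 2*b < 2*z + 13)) <-> buf[z + 3] != 9)) and ((not (3*b < 2*acc + 3)) -> ((not (6*acc >= 23 and 2*b < 2*z + 13)) <-> buf[z + 3] != 9))))
Answer: WP = ((not (n <= 1)) -> ((3*b < vec[0] + 13 -> ((not (3*acc >= 11 and 2*b < 2*z + 13)) <-> store(buf, 2, 3*vec[0] + 9)[z + 3] != 9)) and ((not (3*b < vec[0] + 13)) -> ((not (3*vec[0] >= -7 and 2*b < 2*z + 13)) <-> store(buf, 2, 3*vec[0] + 9)[z + 3] != 9)))) and (n <= 1 -> ((3*b < 2*acc + 3 -> ((not (3*acc >= 11 and 2*b < 2*z + 13)) <-> buf[z + 3] != 9)) and ((not (3*b < 2*acc + 3)) -> ((not (6*acc >= 23 and 2*b < 2*z + 13)) <-> buf[z + 3] != 9))))


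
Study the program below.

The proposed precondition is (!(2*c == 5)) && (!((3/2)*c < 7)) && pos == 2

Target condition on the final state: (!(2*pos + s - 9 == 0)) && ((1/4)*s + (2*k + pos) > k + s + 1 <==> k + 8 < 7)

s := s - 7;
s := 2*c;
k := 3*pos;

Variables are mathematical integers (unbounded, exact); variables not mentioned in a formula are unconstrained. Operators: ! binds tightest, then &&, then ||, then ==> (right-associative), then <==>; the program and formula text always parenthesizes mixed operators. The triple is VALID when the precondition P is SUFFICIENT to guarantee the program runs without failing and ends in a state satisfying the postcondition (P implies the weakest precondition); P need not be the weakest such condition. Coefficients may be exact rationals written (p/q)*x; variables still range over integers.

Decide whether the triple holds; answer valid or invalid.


Working backward. After the program, the postcondition (!(2*pos + s - 9 == 0)) && ((1/4)*s + (2*k + pos) > k + s + 1 <==> k + 8 < 7) must hold; in canonical form it is (!(2*pos + s == 9)) && (k + pos > (3/4)*s + 1 <==> k < -1).
Before k := 3*pos: (!(2*pos + s == 9)) && (4*pos > (3/4)*s + 1 <==> 3*pos < -1)
Before s := 2*c: (!(2*c + 2*pos == 9)) && (4*pos > (3/2)*c + 1 <==> 3*pos < -1)
Before s := s - 7: (!(2*c + 2*pos == 9)) && (4*pos > (3/2)*c + 1 <==> 3*pos < -1)
The weakest precondition is (!(2*c + 2*pos == 9)) && (4*pos > (3/2)*c + 1 <==> 3*pos < -1).
Check whether (!(2*c == 5)) && (!((3/2)*c < 7)) && pos == 2 implies it.
Every state satisfying the precondition satisfies the weakest precondition: the implication holds.
Answer: valid


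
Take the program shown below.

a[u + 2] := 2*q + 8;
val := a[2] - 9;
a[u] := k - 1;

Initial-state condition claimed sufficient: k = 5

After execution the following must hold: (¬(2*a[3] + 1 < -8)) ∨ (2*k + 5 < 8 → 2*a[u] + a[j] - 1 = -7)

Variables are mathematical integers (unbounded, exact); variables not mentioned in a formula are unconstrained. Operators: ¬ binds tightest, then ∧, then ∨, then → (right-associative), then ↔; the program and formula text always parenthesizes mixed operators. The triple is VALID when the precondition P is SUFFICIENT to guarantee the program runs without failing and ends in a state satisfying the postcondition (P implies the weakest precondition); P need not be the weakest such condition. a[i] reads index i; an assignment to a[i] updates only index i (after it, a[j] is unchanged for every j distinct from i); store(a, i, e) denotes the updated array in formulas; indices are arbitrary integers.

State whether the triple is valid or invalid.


Working backward. After the program, the postcondition (¬(2*a[3] + 1 < -8)) ∨ (2*k + 5 < 8 → 2*a[u] + a[j] - 1 = -7) must hold; in canonical form it is (¬(2*a[3] < -9)) ∨ (2*k < 3 → a[j] + 2*a[u] = -6).
Before a[u] := k - 1: (¬(2*store(a, u, k - 1)[3] < -9)) ∨ (2*k < 3 → store(a, u, k - 1)[j] + 2*store(a, u, k - 1)[u] = -6)
Before val := a[2] - 9: (¬(2*store(a, u, k - 1)[3] < -9)) ∨ (2*k < 3 → store(a, u, k - 1)[j] + 2*store(a, u, k - 1)[u] = -6)
Before a[u + 2] := 2*q + 8: (¬(2*store(store(a, u + 2, 2*q + 8), u, k - 1)[3] < -9)) ∨ (2*k < 3 → store(store(a, u + 2, 2*q + 8), u, k - 1)[j] + 2*store(store(a, u + 2, 2*q + 8), u, k - 1)[u] = -6)
The weakest precondition is (¬(2*store(store(a, u + 2, 2*q + 8), u, k - 1)[3] < -9)) ∨ (2*k < 3 → store(store(a, u + 2, 2*q + 8), u, k - 1)[j] + 2*store(store(a, u + 2, 2*q + 8), u, k - 1)[u] = -6).
Check whether k = 5 implies it.
Every state satisfying the precondition satisfies the weakest precondition: the implication holds.
Answer: valid


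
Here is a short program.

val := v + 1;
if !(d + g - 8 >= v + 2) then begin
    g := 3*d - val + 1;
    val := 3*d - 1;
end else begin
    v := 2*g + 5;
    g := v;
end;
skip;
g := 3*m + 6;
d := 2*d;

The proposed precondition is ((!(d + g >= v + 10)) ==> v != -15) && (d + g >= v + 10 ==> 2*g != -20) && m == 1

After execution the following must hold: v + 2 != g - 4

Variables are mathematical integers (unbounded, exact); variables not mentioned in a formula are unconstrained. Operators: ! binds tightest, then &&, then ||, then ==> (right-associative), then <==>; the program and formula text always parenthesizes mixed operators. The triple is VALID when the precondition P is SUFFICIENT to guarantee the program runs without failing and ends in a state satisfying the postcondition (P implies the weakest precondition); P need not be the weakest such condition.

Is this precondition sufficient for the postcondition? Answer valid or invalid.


Working backward. After the program, the postcondition v + 2 != g - 4 must hold; in canonical form it is v != g - 6.
Before d := 2*d: v != g - 6
Before g := 3*m + 6: v != 3*m
Before skip: v != 3*m
Then branch requires v != 3*m; else branch requires 2*g != 3*m - 5.
Before the if: ((!(d + g >= v + 10)) ==> v != 3*m) && (d + g >= v + 10 ==> 2*g != 3*m - 5)
Before val := v + 1: ((!(d + g >= v + 10)) ==> v != 3*m) && (d + g >= v + 10 ==> 2*g != 3*m - 5)
The weakest precondition is ((!(d + g >= v + 10)) ==> v != 3*m) && (d + g >= v + 10 ==> 2*g != 3*m - 5).
Check whether ((!(d + g >= v + 10)) ==> v != -15) && (d + g >= v + 10 ==> 2*g != -20) && m == 1 implies it.
Countermodel: at the initial state d = -5, g = -1, m = 1, v = -16, the precondition holds but the weakest precondition fails.
Answer: invalid


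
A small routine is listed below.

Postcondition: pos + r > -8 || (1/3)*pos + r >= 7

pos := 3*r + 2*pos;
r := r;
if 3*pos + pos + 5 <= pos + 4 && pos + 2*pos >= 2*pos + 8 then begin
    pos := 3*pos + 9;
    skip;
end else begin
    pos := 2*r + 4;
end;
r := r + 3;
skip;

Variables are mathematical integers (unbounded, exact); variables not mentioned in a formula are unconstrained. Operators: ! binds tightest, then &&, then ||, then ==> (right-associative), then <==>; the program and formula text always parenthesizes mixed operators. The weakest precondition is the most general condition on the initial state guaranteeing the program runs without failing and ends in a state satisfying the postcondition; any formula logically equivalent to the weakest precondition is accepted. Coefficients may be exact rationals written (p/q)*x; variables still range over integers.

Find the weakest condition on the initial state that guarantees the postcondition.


Working backward. After the program, pos + r > -8 || (1/3)*pos + r >= 7 must hold.
Before skip: pos + r > -8 || (1/3)*pos + r >= 7
Before r := r + 3: pos + r > -11 || (1/3)*pos + r >= 4
Then branch requires 3*pos + r > -20 || pos + r >= 1; else branch requires 3*r > -15 || (5/3)*r >= 8/3.
Before the if: ((3*pos <= -1 && pos >= 8) ==> (3*pos + r > -20 || pos + r >= 1)) && ((!(3*pos <= -1 && pos >= 8)) ==> (3*r > -15 || (5/3)*r >= 8/3))
Before r := r: ((3*pos <= -1 && pos >= 8) ==> (3*pos + r > -20 || pos + r >= 1)) && ((!(3*pos <= -1 && pos >= 8)) ==> (3*r > -15 || (5/3)*r >= 8/3))
Before pos := 3*r + 2*pos: ((6*pos + 9*r <= -1 && 2*pos + 3*r >= 8) ==> (6*pos + 10*r > -20 || 2*pos + 4*r >= 1)) && ((!(6*pos + 9*r <= -1 && 2*pos + 3*r >= 8)) ==> (3*r > -15 || (5/3)*r >= 8/3))
Answer: WP = ((6*pos + 9*r <= -1 && 2*pos + 3*r >= 8) ==> (6*pos + 10*r > -20 || 2*pos + 4*r >= 1)) && ((!(6*pos + 9*r <= -1 && 2*pos + 3*r >= 8)) ==> (3*r > -15 || (5/3)*r >= 8/3))


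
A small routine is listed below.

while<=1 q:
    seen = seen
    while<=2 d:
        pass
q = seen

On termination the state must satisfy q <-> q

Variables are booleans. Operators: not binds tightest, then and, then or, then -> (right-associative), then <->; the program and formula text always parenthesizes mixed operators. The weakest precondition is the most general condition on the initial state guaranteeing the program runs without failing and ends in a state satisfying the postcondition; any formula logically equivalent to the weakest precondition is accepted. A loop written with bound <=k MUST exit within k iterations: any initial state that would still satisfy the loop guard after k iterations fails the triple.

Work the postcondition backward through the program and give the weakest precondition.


Working backward. After the program, the postcondition q <-> q must hold; in canonical form it is true.
Before q := seen: true
Before the loop (bound <=1), unroll the exhaustion recursion (WP_0 = exit-now case; WP_j = one more guarded iteration, up to j = 1):
  WP_0: not q
  WP_1: q -> ((d -> ((d -> ((not d) and (not q))) and ((not d) -> (not q)))) and ((not d) -> (not q)))
So before the loop: q -> ((d -> ((d -> ((not d) and (not q))) and ((not d) -> (not q)))) and ((not d) -> (not q)))
Answer: WP = q -> ((d -> ((d -> ((not d) and (not q))) and ((not d) -> (not q)))) and ((not d) -> (not q)))


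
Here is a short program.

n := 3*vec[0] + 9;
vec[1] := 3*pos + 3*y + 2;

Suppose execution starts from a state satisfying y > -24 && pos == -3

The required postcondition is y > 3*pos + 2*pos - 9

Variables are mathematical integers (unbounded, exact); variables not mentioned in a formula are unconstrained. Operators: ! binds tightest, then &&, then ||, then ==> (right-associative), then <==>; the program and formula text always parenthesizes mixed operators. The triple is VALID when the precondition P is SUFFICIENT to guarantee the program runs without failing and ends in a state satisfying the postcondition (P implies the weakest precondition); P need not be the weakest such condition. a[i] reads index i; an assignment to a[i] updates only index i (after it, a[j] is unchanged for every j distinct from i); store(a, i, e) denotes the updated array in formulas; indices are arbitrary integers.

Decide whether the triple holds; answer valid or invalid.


Working backward. After the program, the postcondition y > 3*pos + 2*pos - 9 must hold; in canonical form it is y > 5*pos - 9.
Before vec[1] := 3*pos + 3*y + 2: y > 5*pos - 9
Before n := 3*vec[0] + 9: y > 5*pos - 9
The weakest precondition is y > 5*pos - 9.
Check whether y > -24 && pos == -3 implies it.
Every state satisfying the precondition satisfies the weakest precondition: the implication holds.
Answer: valid


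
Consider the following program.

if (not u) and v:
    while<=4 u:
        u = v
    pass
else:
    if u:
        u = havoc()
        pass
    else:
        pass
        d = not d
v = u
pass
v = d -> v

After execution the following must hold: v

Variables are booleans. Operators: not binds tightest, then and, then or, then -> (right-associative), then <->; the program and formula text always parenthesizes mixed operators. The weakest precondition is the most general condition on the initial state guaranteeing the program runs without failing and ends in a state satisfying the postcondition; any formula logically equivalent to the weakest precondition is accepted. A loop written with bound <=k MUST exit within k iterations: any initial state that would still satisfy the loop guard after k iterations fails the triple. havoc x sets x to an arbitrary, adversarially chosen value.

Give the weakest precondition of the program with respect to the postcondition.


Working backward. After the program, v must hold.
Before v := d -> v: d -> v
Before skip: d -> v
Before v := u: d -> u
Then branch requires (u -> ((v -> ((v -> ((v -> ((not v) and (d -> v))) and ((not v) -> (d -> v)))) and ((not v) -> (d -> v)))) and ((not v) -> (d -> v)))) and ((not u) -> (d -> u)); else branch requires (u -> (not d)) and ((not u) -> ((not d) -> u)).
Before the if: (((not u) and v) -> ((u -> ((v -> ((v -> ((v -> ((not v) and (d -> v))) and ((not v) -> (d -> v)))) and ((not v) -> (d -> v)))) and ((not v) -> (d -> v)))) and ((not u) -> (d -> u)))) and ((not ((not u) and v)) -> ((u -> (not d)) and ((not u) -> ((not d) -> u))))
Answer: WP = (((not u) and v) -> ((u -> ((v -> ((v -> ((v -> ((not v) and (d -> v))) and ((not v) -> (d -> v)))) and ((not v) -> (d -> v)))) and ((not v) -> (d -> v)))) and ((not u) -> (d -> u)))) and ((not ((not u) and v)) -> ((u -> (not d)) and ((not u) -> ((not d) -> u))))


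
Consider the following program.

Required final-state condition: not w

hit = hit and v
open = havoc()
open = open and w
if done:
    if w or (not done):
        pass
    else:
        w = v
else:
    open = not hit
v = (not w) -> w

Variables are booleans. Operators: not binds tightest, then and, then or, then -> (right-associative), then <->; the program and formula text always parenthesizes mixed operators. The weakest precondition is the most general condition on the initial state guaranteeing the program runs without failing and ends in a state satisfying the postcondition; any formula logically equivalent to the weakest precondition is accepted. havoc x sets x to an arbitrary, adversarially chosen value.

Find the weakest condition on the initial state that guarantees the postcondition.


Working backward. After the program, not w must hold.
Before v := (not w) -> w: not w
Then branch requires ((w or (not done)) -> (not w)) and ((not (w or (not done))) -> (not v)); else branch requires not w.
Before the if: (done -> (((w or (not done)) -> (not w)) and ((not (w or (not done))) -> (not v)))) and ((not done) -> (not w))
Before open := open and w: (done -> (((w or (not done)) -> (not w)) and ((not (w or (not done))) -> (not v)))) and ((not done) -> (not w))
Before havoc open: (done -> (((w or (not done)) -> (not w)) and ((not (w or (not done))) -> (not v)))) and ((not done) -> (not w))
Before hit := hit and v: (done -> (((w or (not done)) -> (not w)) and ((not (w or (not done))) -> (not v)))) and ((not done) -> (not w))
Answer: WP = (done -> (((w or (not done)) -> (not w)) and ((not (w or (not done))) -> (not v)))) and ((not done) -> (not w))


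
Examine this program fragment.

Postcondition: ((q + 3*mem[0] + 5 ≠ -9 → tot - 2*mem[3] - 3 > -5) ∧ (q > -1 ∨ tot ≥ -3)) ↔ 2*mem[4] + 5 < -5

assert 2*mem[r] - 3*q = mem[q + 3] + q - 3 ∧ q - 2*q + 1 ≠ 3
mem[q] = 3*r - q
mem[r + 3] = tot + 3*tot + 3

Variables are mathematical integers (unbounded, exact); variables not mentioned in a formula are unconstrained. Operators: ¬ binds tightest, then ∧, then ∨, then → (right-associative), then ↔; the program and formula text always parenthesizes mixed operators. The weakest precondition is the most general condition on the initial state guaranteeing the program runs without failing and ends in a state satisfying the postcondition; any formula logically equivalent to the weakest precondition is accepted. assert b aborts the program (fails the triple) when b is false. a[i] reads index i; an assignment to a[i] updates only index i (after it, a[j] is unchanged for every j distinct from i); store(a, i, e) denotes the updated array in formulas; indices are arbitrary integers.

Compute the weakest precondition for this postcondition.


Working backward. After the program, the postcondition ((q + 3*mem[0] + 5 ≠ -9 → tot - 2*mem[3] - 3 > -5) ∧ (q > -1 ∨ tot ≥ -3)) ↔ 2*mem[4] + 5 < -5 must hold; in canonical form it is ((3*mem[0] + q ≠ -14 → tot > 2*mem[3] - 2) ∧ (q > -1 ∨ tot ≥ -3)) ↔ 2*mem[4] < -10.
Before mem[r + 3] := tot + 3*tot + 3: ((3*store(mem, r + 3, 4*tot + 3)[0] + q ≠ -14 → tot > 2*store(mem, r + 3, 4*tot + 3)[3] - 2) ∧ (q > -1 ∨ tot ≥ -3)) ↔ 2*store(mem, r + 3, 4*tot + 3)[4] < -10
Before mem[q] := 3*r - q: ((3*store(store(mem, q, -q + 3*r), r + 3, 4*tot + 3)[0] + q ≠ -14 → tot > 2*store(store(mem, q, -q + 3*r), r + 3, 4*tot + 3)[3] - 2) ∧ (q > -1 ∨ tot ≥ -3)) ↔ 2*store(store(mem, q, -q + 3*r), r + 3, 4*tot + 3)[4] < -10
Before assert 2*mem[r] - 3*q = mem[q + 3] + q - 3 ∧ q - 2*q + 1 ≠ 3: 2*mem[r] = mem[q + 3] + 4*q - 3 ∧ q ≠ -2 ∧ (((3*store(store(mem, q, -q + 3*r), r + 3, 4*tot + 3)[0] + q ≠ -14 → tot > 2*store(store(mem, q, -q + 3*r), r + 3, 4*tot + 3)[3] - 2) ∧ (q > -1 ∨ tot ≥ -3)) ↔ 2*store(store(mem, q, -q + 3*r), r + 3, 4*tot + 3)[4] < -10)
Answer: WP = 2*mem[r] = mem[q + 3] + 4*q - 3 ∧ q ≠ -2 ∧ (((3*store(store(mem, q, -q + 3*r), r + 3, 4*tot + 3)[0] + q ≠ -14 → tot > 2*store(store(mem, q, -q + 3*r), r + 3, 4*tot + 3)[3] - 2) ∧ (q > -1 ∨ tot ≥ -3)) ↔ 2*store(store(mem, q, -q + 3*r), r + 3, 4*tot + 3)[4] < -10)


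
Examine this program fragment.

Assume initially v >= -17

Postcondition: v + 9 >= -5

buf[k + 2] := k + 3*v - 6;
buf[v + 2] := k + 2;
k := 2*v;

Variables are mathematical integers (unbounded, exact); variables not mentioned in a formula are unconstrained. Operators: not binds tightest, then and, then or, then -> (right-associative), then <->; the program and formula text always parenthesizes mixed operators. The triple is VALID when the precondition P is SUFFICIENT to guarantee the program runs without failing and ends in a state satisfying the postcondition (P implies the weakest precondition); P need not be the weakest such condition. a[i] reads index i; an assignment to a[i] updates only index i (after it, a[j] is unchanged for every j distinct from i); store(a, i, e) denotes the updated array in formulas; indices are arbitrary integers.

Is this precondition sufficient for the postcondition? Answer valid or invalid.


Working backward. After the program, the postcondition v + 9 >= -5 must hold; in canonical form it is v >= -14.
Before k := 2*v: v >= -14
Before buf[v + 2] := k + 2: v >= -14
Before buf[k + 2] := k + 3*v - 6: v >= -14
The weakest precondition is v >= -14.
Check whether v >= -17 implies it.
Countermodel: at the initial state v = -17, the precondition holds but the weakest precondition fails.
Answer: invalid


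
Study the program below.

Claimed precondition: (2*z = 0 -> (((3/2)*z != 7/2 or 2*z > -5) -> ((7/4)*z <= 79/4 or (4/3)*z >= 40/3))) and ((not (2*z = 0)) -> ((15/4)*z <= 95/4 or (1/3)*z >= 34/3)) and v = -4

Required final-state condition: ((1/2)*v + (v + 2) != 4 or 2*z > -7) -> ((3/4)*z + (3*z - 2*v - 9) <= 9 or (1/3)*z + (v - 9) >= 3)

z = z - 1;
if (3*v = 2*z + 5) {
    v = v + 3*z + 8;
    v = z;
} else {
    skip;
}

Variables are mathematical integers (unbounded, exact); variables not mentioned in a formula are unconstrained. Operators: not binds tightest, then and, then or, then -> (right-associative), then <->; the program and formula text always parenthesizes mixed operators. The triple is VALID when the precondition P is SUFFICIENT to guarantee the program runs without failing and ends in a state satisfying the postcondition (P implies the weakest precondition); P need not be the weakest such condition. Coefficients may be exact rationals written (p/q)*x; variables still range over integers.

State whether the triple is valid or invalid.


Working backward. After the program, the postcondition ((1/2)*v + (v + 2) != 4 or 2*z > -7) -> ((3/4)*z + (3*z - 2*v - 9) <= 9 or (1/3)*z + (v - 9) >= 3) must hold; in canonical form it is ((3/2)*v != 2 or 2*z > -7) -> ((15/4)*z <= 2*v + 18 or v + (1/3)*z >= 12).
Then branch requires ((3/2)*z != 2 or 2*z > -7) -> ((7/4)*z <= 18 or (4/3)*z >= 12); else branch requires ((3/2)*v != 2 or 2*z > -7) -> ((15/4)*z <= 2*v + 18 or v + (1/3)*z >= 12).
Before the if: (3*v = 2*z + 5 -> (((3/2)*z != 2 or 2*z > -7) -> ((7/4)*z <= 18 or (4/3)*z >= 12))) and ((not (3*v = 2*z + 5)) -> (((3/2)*v != 2 or 2*z > -7) -> ((15/4)*z <= 2*v + 18 or v + (1/3)*z >= 12)))
Before z := z - 1: (3*v = 2*z + 3 -> (((3/2)*z != 7/2 or 2*z > -5) -> ((7/4)*z <= 79/4 or (4/3)*z >= 40/3))) and ((not (3*v = 2*z + 3)) -> (((3/2)*v != 2 or 2*z > -5) -> ((15/4)*z <= 2*v + 87/4 or v + (1/3)*z >= 37/3)))
The weakest precondition is (3*v = 2*z + 3 -> (((3/2)*z != 7/2 or 2*z > -5) -> ((7/4)*z <= 79/4 or (4/3)*z >= 40/3))) and ((not (3*v = 2*z + 3)) -> (((3/2)*v != 2 or 2*z > -5) -> ((15/4)*z <= 2*v + 87/4 or v + (1/3)*z >= 37/3))).
Check whether (2*z = 0 -> (((3/2)*z != 7/2 or 2*z > -5) -> ((7/4)*z <= 79/4 or (4/3)*z >= 40/3))) and ((not (2*z = 0)) -> ((15/4)*z <= 95/4 or (1/3)*z >= 34/3)) and v = -4 implies it.
Countermodel: at the initial state v = -4, z = 4, the precondition holds but the weakest precondition fails.
Answer: invalid


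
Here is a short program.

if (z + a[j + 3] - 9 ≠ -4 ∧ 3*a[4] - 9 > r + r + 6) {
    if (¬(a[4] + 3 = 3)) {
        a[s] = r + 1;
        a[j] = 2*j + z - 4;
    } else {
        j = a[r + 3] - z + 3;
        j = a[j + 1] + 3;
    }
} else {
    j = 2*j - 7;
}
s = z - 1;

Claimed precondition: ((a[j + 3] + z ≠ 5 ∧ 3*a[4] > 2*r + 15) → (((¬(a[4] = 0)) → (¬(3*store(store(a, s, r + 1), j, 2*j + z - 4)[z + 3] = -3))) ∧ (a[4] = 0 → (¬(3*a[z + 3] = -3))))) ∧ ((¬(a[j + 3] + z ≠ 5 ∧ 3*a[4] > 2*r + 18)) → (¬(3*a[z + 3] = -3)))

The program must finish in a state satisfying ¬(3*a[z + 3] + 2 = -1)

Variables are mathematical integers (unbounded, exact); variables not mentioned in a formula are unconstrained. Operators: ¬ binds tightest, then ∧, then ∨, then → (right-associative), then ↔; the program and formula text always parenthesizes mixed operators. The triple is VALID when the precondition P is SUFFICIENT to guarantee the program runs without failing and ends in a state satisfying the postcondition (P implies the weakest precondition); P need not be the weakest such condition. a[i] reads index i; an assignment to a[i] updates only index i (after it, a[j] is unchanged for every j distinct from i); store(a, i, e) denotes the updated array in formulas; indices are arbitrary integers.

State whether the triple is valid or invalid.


Working backward. After the program, the postcondition ¬(3*a[z + 3] + 2 = -1) must hold; in canonical form it is ¬(3*a[z + 3] = -3).
Before s := z - 1: ¬(3*a[z + 3] = -3)
Then branch requires ((¬(a[4] = 0)) → (¬(3*store(store(a, s, r + 1), j, 2*j + z - 4)[z + 3] = -3))) ∧ (a[4] = 0 → (¬(3*a[z + 3] = -3))); else branch requires ¬(3*a[z + 3] = -3).
Before the if: ((a[j + 3] + z ≠ 5 ∧ 3*a[4] > 2*r + 15) → (((¬(a[4] = 0)) → (¬(3*store(store(a, s, r + 1), j, 2*j + z - 4)[z + 3] = -3))) ∧ (a[4] = 0 → (¬(3*a[z + 3] = -3))))) ∧ ((¬(a[j + 3] + z ≠ 5 ∧ 3*a[4] > 2*r + 15)) → (¬(3*a[z + 3] = -3)))
The weakest precondition is ((a[j + 3] + z ≠ 5 ∧ 3*a[4] > 2*r + 15) → (((¬(a[4] = 0)) → (¬(3*store(store(a, s, r + 1), j, 2*j + z - 4)[z + 3] = -3))) ∧ (a[4] = 0 → (¬(3*a[z + 3] = -3))))) ∧ ((¬(a[j + 3] + z ≠ 5 ∧ 3*a[4] > 2*r + 15)) → (¬(3*a[z + 3] = -3))).
Check whether ((a[j + 3] + z ≠ 5 ∧ 3*a[4] > 2*r + 15) → (((¬(a[4] = 0)) → (¬(3*store(store(a, s, r + 1), j, 2*j + z - 4)[z + 3] = -3))) ∧ (a[4] = 0 → (¬(3*a[z + 3] = -3))))) ∧ ((¬(a[j + 3] + z ≠ 5 ∧ 3*a[4] > 2*r + 18)) → (¬(3*a[z + 3] = -3))) implies it.
Every state satisfying the precondition satisfies the weakest precondition: the implication holds.
Answer: valid


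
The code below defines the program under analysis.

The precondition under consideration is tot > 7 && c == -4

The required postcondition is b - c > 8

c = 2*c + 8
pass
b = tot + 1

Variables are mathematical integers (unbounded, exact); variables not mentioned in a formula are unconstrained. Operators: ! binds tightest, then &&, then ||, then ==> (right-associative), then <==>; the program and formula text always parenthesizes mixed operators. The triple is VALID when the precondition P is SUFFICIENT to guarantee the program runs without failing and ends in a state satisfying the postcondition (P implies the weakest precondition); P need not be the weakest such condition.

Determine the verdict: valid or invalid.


Working backward. After the program, the postcondition b - c > 8 must hold; in canonical form it is b > c + 8.
Before b := tot + 1: tot > c + 7
Before skip: tot > c + 7
Before c := 2*c + 8: tot > 2*c + 15
The weakest precondition is tot > 2*c + 15.
Check whether tot > 7 && c == -4 implies it.
Every state satisfying the precondition satisfies the weakest precondition: the implication holds.
Answer: valid


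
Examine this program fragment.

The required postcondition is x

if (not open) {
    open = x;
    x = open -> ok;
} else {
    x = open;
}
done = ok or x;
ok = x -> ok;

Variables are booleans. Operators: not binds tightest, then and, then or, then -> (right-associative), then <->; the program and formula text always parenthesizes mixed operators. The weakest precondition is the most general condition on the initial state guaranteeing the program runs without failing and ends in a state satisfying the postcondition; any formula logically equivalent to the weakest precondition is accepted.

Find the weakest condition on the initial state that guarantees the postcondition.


Working backward. After the program, x must hold.
Before ok := x -> ok: x
Before done := ok or x: x
Then branch requires x -> ok; else branch requires open.
Before the if: (not open) -> (x -> ok)
Answer: WP = (not open) -> (x -> ok)


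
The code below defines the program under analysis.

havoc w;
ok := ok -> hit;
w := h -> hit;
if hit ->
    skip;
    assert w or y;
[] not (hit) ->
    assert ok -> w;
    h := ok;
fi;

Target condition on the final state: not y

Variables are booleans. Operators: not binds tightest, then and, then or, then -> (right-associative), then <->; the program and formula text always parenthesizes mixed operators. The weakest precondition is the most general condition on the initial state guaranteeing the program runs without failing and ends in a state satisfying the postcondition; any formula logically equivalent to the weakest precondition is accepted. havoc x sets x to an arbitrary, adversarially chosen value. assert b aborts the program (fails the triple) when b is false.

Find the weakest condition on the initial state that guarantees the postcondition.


Working backward. After the program, not y must hold.
Then branch requires (w or y) and (not y); else branch requires (ok -> w) and (not y).
Before the if: (hit -> ((w or y) and (not y))) and ((not hit) -> ((ok -> w) and (not y)))
Before w := h -> hit: (hit -> (((h -> hit) or y) and (not y))) and ((not hit) -> ((ok -> (h -> hit)) and (not y)))
Before ok := ok -> hit: (hit -> (((h -> hit) or y) and (not y))) and ((not hit) -> (((ok -> hit) -> (h -> hit)) and (not y)))
Before havoc w: (hit -> (((h -> hit) or y) and (not y))) and ((not hit) -> (((ok -> hit) -> (h -> hit)) and (not y)))
Answer: WP = (hit -> (((h -> hit) or y) and (not y))) and ((not hit) -> (((ok -> hit) -> (h -> hit)) and (not y)))


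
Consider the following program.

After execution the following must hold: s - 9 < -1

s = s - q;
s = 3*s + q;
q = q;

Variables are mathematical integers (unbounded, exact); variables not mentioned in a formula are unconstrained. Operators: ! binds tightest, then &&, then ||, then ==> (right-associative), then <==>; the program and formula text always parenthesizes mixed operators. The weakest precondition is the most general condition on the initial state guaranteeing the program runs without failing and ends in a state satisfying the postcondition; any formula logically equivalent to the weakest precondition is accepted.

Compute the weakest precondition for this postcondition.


Working backward. After the program, the postcondition s - 9 < -1 must hold; in canonical form it is s < 8.
Before q := q: s < 8
Before s := 3*s + q: q + 3*s < 8
Before s := s - q: 3*s < 2*q + 8
Answer: WP = 3*s < 2*q + 8


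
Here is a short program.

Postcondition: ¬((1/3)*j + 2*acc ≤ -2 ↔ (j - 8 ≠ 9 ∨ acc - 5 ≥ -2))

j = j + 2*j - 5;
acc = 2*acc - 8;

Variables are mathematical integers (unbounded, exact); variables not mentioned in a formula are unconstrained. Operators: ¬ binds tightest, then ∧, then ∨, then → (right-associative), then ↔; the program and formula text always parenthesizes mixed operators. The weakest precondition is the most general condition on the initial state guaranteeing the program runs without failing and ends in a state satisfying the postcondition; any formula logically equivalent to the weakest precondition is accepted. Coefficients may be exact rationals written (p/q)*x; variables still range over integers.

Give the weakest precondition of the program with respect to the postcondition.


Working backward. After the program, the postcondition ¬((1/3)*j + 2*acc ≤ -2 ↔ (j - 8 ≠ 9 ∨ acc - 5 ≥ -2)) must hold; in canonical form it is ¬(2*acc + (1/3)*j ≤ -2 ↔ (j ≠ 17 ∨ acc ≥ 3)).
Before acc := 2*acc - 8: ¬(4*acc + (1/3)*j ≤ 14 ↔ (j ≠ 17 ∨ 2*acc ≥ 11))
Before j := j + 2*j - 5: ¬(4*acc + j ≤ 47/3 ↔ (3*j ≠ 22 ∨ 2*acc ≥ 11))
Answer: WP = ¬(4*acc + j ≤ 47/3 ↔ (3*j ≠ 22 ∨ 2*acc ≥ 11))


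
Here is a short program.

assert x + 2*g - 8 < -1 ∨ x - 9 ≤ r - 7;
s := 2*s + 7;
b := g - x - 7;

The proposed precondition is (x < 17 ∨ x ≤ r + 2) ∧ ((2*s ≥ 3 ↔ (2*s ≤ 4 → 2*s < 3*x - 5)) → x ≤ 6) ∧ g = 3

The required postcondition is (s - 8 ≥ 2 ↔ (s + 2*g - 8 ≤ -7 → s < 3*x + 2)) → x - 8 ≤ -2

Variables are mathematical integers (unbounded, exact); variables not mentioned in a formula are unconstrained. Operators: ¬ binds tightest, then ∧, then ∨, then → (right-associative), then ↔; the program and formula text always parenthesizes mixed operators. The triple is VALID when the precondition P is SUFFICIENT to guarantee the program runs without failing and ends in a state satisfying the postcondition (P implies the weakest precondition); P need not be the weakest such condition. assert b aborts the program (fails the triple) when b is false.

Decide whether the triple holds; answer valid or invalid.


Working backward. After the program, the postcondition (s - 8 ≥ 2 ↔ (s + 2*g - 8 ≤ -7 → s < 3*x + 2)) → x - 8 ≤ -2 must hold; in canonical form it is (s ≥ 10 ↔ (2*g + s ≤ 1 → s < 3*x + 2)) → x ≤ 6.
Before b := g - x - 7: (s ≥ 10 ↔ (2*g + s ≤ 1 → s < 3*x + 2)) → x ≤ 6
Before s := 2*s + 7: (2*s ≥ 3 ↔ (2*g + 2*s ≤ -6 → 2*s < 3*x - 5)) → x ≤ 6
Before assert x + 2*g - 8 < -1 ∨ x - 9 ≤ r - 7: (2*g + x < 7 ∨ x ≤ r + 2) ∧ ((2*s ≥ 3 ↔ (2*g + 2*s ≤ -6 → 2*s < 3*x - 5)) → x ≤ 6)
The weakest precondition is (2*g + x < 7 ∨ x ≤ r + 2) ∧ ((2*s ≥ 3 ↔ (2*g + 2*s ≤ -6 → 2*s < 3*x - 5)) → x ≤ 6).
Check whether (x < 17 ∨ x ≤ r + 2) ∧ ((2*s ≥ 3 ↔ (2*s ≤ 4 → 2*s < 3*x - 5)) → x ≤ 6) ∧ g = 3 implies it.
Countermodel: at the initial state g = 3, r = 4, s = 1, x = 7, the precondition holds but the weakest precondition fails.
Answer: invalid


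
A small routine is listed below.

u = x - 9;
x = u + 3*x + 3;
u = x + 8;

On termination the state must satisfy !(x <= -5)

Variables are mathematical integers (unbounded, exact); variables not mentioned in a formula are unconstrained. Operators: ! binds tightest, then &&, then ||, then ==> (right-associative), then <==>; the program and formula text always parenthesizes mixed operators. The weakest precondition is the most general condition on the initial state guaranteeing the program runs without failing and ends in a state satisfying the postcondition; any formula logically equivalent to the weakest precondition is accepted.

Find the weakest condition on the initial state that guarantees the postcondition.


Working backward. After the program, !(x <= -5) must hold.
Before u := x + 8: !(x <= -5)
Before x := u + 3*x + 3: !(u + 3*x <= -8)
Before u := x - 9: !(4*x <= 1)
Answer: WP = !(4*x <= 1)


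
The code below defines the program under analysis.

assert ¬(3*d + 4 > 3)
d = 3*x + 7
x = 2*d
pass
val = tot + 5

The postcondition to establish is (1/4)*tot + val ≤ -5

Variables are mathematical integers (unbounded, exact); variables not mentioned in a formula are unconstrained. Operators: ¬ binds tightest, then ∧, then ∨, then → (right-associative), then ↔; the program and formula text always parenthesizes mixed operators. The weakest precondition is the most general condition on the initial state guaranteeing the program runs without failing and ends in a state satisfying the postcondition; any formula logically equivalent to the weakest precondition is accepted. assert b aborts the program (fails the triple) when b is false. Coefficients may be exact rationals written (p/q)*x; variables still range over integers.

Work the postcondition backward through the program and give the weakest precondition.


Working backward. After the program, (1/4)*tot + val ≤ -5 must hold.
Before val := tot + 5: (5/4)*tot ≤ -10
Before skip: (5/4)*tot ≤ -10
Before x := 2*d: (5/4)*tot ≤ -10
Before d := 3*x + 7: (5/4)*tot ≤ -10
Before assert ¬(3*d + 4 > 3): (¬(3*d > -1)) ∧ (5/4)*tot ≤ -10
Answer: WP = (¬(3*d > -1)) ∧ (5/4)*tot ≤ -10


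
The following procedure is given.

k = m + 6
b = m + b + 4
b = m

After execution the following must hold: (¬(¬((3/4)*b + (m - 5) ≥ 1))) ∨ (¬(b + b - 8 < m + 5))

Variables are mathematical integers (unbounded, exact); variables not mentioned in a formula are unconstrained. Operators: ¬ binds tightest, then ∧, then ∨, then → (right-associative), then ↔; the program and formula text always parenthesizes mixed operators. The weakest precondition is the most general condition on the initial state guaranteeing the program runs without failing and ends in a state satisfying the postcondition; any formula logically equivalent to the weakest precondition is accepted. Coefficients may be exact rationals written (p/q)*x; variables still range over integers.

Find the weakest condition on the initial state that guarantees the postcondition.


Working backward. After the program, the postcondition (¬(¬((3/4)*b + (m - 5) ≥ 1))) ∨ (¬(b + b - 8 < m + 5)) must hold; in canonical form it is (3/4)*b + m ≥ 6 ∨ (¬(2*b < m + 13)).
Before b := m: (7/4)*m ≥ 6 ∨ (¬(m < 13))
Before b := m + b + 4: (7/4)*m ≥ 6 ∨ (¬(m < 13))
Before k := m + 6: (7/4)*m ≥ 6 ∨ (¬(m < 13))
Answer: WP = (7/4)*m ≥ 6 ∨ (¬(m < 13))


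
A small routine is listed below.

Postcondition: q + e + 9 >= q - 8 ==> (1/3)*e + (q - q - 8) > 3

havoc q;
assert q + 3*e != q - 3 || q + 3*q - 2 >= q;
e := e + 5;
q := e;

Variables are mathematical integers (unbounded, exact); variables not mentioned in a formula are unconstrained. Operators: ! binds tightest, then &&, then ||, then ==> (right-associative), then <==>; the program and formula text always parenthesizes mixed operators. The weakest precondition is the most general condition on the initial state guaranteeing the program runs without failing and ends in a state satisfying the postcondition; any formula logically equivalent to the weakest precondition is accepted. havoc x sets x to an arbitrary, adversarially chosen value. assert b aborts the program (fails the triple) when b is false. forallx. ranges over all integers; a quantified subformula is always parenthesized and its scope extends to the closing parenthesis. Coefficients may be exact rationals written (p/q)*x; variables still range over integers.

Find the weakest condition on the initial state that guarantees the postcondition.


Working backward. After the program, the postcondition q + e + 9 >= q - 8 ==> (1/3)*e + (q - q - 8) > 3 must hold; in canonical form it is e >= -17 ==> (1/3)*e > 11.
Before q := e: e >= -17 ==> (1/3)*e > 11
Before e := e + 5: e >= -22 ==> (1/3)*e > 28/3
Before assert q + 3*e != q - 3 || q + 3*q - 2 >= q: (3*e != -3 || 3*q >= 2) && (e >= -22 ==> (1/3)*e > 28/3)
Before havoc q: forall q_1. ((3*e != -3 || 3*q_1 >= 2) && (e >= -22 ==> (1/3)*e > 28/3))
Answer: WP = forall q_1. ((3*e != -3 || 3*q_1 >= 2) && (e >= -22 ==> (1/3)*e > 28/3))


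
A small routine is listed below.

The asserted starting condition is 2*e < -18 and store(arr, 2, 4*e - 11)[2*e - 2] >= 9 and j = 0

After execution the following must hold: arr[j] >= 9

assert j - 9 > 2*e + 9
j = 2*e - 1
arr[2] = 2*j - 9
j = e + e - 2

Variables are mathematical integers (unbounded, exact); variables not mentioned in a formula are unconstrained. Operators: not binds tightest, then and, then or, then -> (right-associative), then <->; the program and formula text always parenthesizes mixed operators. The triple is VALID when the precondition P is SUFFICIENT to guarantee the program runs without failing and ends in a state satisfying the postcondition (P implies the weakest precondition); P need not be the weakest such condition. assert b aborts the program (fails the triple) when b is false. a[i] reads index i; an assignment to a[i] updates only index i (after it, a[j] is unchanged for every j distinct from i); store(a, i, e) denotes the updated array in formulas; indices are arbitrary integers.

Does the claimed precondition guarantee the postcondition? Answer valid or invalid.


Working backward. After the program, arr[j] >= 9 must hold.
Before j := e + e - 2: arr[2*e - 2] >= 9
Before arr[2] := 2*j - 9: store(arr, 2, 2*j - 9)[2*e - 2] >= 9
Before j := 2*e - 1: store(arr, 2, 4*e - 11)[2*e - 2] >= 9
Before assert j - 9 > 2*e + 9: j > 2*e + 18 and store(arr, 2, 4*e - 11)[2*e - 2] >= 9
The weakest precondition is j > 2*e + 18 and store(arr, 2, 4*e - 11)[2*e - 2] >= 9.
Check whether 2*e < -18 and store(arr, 2, 4*e - 11)[2*e - 2] >= 9 and j = 0 implies it.
Every state satisfying the precondition satisfies the weakest precondition: the implication holds.
Answer: valid
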